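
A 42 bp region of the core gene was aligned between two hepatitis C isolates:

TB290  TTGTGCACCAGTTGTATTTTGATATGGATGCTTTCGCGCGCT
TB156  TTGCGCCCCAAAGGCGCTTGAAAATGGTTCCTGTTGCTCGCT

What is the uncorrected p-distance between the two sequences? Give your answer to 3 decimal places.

Differing sites — 4:T/C; 7:A/C; 11:G/A; 12:T/A; 13:T/G; 15:T/C; 16:A/G; 17:T/C; 20:T/G; 21:G/A; 23:T/A; 28:A/T; 30:G/C; 33:T/G; 35:C/T; 38:G/T.
There are 16 differences over 42 sites, so p = 16/42 = 0.381.

0.381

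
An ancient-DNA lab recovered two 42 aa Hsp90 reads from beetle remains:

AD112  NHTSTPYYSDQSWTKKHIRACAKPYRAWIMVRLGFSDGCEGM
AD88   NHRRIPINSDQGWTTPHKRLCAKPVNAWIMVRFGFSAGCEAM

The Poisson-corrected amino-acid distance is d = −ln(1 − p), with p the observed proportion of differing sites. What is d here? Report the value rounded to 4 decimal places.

The sequences differ at positions 3 (T/R), 4 (S/R), 5 (T/I), 7 (Y/I), 8 (Y/N), 12 (S/G), 15 (K/T), 16 (K/P), 18 (I/K), 20 (A/L), 25 (Y/V), 26 (R/N), 33 (L/F), 37 (D/A), 41 (G/A).
p = 15/42 = 0.357143.
d = −ln(1 − 0.357143) = −ln(0.642857) = 0.4418.

0.4418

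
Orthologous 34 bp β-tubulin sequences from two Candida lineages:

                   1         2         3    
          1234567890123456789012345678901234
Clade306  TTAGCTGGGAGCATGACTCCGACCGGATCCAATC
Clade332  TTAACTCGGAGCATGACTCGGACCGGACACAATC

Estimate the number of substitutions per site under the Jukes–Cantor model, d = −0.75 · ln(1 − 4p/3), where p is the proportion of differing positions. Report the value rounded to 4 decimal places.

0.1637

Differing sites — 4:G/A; 7:G/C; 20:C/G; 28:T/C; 29:C/A.
p = 5/34 = 0.147059.
d = −0.75 · ln(1 − (4/3)·0.147059) = −0.75 · ln(0.803921) = −0.75 · (-0.218254) = 0.1637.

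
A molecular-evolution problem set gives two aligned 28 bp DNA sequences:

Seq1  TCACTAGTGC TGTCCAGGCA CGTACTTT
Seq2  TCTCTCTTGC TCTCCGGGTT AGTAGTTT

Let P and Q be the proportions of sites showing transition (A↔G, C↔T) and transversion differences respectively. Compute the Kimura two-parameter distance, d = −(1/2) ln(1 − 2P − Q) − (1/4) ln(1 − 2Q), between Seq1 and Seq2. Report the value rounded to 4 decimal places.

0.4228

Mismatches occur at site 3 (A/T, transversion), site 6 (A/C, transversion), site 7 (G/T, transversion), site 12 (G/C, transversion), site 16 (A/G, transition), site 19 (C/T, transition), site 20 (A/T, transversion), site 21 (C/A, transversion), site 25 (C/G, transversion).
Of the 9 differences, 2 transitions and 7 transversions over 28 sites: P = 2/28 = 0.071429, Q = 7/28 = 0.250000.
d = −0.5·ln(0.607142) − 0.25·ln(0.500000) = −0.5·(-0.498993) − 0.25·(-0.693147) = 0.4228.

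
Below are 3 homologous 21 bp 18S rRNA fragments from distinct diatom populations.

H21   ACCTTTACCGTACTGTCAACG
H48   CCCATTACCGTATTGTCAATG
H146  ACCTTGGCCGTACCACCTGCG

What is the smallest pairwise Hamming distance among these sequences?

Pairwise Hamming distances:
  H21 vs H48: 4
  H21 vs H146: 7
  H48 vs H146: 11
The smallest is 4, between H21 and H48.

4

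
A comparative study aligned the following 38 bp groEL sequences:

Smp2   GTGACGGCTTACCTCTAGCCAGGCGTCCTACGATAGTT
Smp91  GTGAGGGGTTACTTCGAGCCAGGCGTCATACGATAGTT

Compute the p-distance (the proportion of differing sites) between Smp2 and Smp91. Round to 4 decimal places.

0.1316

The sequences differ at positions 5 (C/G), 8 (C/G), 13 (C/T), 16 (T/G), 28 (C/A).
There are 5 differences over 38 sites, so p = 5/38 = 0.1316.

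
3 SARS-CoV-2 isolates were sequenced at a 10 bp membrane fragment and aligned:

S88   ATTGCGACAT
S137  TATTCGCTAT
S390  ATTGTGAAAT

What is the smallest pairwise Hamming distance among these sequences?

Pairwise Hamming distances:
  S88 vs S137: 5
  S88 vs S390: 2
  S137 vs S390: 6
The smallest is 2, between S88 and S390.

2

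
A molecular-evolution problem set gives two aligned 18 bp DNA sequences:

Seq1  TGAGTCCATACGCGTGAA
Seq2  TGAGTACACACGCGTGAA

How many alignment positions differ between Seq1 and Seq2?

Differing sites — 6:C/A; 9:T/C.
That gives 2 mismatches out of 18 aligned sites, so the Hamming distance is 2.

2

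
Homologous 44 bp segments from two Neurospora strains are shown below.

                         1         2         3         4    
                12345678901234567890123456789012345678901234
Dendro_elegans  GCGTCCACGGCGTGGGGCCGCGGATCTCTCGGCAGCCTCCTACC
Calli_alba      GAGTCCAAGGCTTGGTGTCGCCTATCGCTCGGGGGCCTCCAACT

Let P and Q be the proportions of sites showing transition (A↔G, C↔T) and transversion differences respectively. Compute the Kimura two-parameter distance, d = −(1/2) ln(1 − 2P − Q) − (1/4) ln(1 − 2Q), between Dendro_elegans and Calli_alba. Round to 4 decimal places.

Mismatches occur at site 2 (C→A, transversion), site 8 (C→A, transversion), site 12 (G→T, transversion), site 16 (G→T, transversion), site 18 (C→T, transition), site 22 (G→C, transversion), site 23 (G→T, transversion), site 27 (T→G, transversion), site 33 (C→G, transversion), site 34 (A→G, transition), site 41 (T→A, transversion), site 44 (C→T, transition).
Of the 12 differences, 3 transitions and 9 transversions over 44 sites: P = 3/44 = 0.068182, Q = 9/44 = 0.204545.
d = −0.5·ln(0.659091) − 0.25·ln(0.590910) = −0.5·(-0.416894) − 0.25·(-0.526092) = 0.3400.

0.3400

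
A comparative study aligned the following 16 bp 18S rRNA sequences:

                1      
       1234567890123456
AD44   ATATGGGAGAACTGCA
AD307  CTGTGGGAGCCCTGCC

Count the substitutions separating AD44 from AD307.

Mismatches occur at site 1 (A/C), site 3 (A/G), site 10 (A/C), site 11 (A/C), site 16 (A/C).
That gives 5 mismatches out of 16 aligned sites, so the Hamming distance is 5.

5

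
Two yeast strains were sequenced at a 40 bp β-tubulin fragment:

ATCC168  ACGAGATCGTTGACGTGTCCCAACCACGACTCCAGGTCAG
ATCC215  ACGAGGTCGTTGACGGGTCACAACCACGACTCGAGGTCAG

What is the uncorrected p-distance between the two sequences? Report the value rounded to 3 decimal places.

0.100

Mismatches occur at site 6 (A/G), site 16 (T/G), site 20 (C/A), site 33 (C/G).
There are 4 differences over 40 sites, so p = 4/40 = 0.100.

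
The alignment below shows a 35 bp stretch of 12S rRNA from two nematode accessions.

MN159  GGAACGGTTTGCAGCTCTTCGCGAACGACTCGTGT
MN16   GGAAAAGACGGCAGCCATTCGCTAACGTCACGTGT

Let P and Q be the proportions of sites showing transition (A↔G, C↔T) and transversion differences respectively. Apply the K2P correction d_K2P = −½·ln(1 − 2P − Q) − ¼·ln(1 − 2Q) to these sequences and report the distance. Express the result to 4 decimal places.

Differing sites — 5:C/A (Tv); 6:G/A (Ti); 8:T/A (Tv); 9:T/C (Ti); 10:T/G (Tv); 16:T/C (Ti); 17:C/A (Tv); 23:G/T (Tv); 28:A/T (Tv); 30:T/A (Tv).
Of the 10 differences, 3 transitions and 7 transversions over 35 sites: P = 3/35 = 0.085714, Q = 7/35 = 0.200000.
d = −0.5·ln(0.628572) − 0.25·ln(0.600000) = −0.5·(-0.464305) − 0.25·(-0.510826) = 0.3599.

0.3599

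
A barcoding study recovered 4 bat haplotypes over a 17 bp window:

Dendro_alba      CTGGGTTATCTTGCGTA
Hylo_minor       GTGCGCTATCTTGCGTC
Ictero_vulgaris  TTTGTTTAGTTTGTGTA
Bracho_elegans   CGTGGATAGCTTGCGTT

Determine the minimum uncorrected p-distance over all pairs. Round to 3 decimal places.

Pairwise Hamming distances:
  Dendro_alba vs Hylo_minor: 4
  Dendro_alba vs Ictero_vulgaris: 6
  Dendro_alba vs Bracho_elegans: 5
  Hylo_minor vs Ictero_vulgaris: 9
  Hylo_minor vs Bracho_elegans: 7
  Ictero_vulgaris vs Bracho_elegans: 7
The smallest is 4 mismatches, between Dendro_alba and Hylo_minor; p = 4/17 = 0.235.

0.235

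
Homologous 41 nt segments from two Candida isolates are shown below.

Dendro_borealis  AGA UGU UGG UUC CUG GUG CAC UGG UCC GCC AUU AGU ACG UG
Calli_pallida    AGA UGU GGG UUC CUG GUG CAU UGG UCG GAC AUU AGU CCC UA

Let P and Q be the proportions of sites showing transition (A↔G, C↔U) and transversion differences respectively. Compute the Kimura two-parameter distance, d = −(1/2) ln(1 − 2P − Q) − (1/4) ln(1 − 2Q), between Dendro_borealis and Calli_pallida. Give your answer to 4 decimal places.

Mismatches occur at site 7 (U↔G, transversion), site 21 (C↔U, transition), site 27 (C↔G, transversion), site 29 (C↔A, transversion), site 37 (A↔C, transversion), site 39 (G↔C, transversion), site 41 (G↔A, transition).
Of the 7 differences, 2 transitions and 5 transversions over 41 sites: P = 2/41 = 0.048780, Q = 5/41 = 0.121951.
d = −0.5·ln(0.780489) − 0.25·ln(0.756098) = −0.5·(-0.247835) − 0.25·(-0.279584) = 0.1938.

0.1938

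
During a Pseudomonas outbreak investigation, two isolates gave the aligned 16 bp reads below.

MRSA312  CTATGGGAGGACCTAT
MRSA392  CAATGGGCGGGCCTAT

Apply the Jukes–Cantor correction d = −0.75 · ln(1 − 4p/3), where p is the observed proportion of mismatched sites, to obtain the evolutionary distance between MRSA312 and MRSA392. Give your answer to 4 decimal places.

The sequences differ at positions 2 (T/A), 8 (A/C), 11 (A/G).
p = 3/16 = 0.187500.
d = −0.75 · ln(1 − (4/3)·0.187500) = −0.75 · ln(0.750000) = −0.75 · (-0.287682) = 0.2158.

0.2158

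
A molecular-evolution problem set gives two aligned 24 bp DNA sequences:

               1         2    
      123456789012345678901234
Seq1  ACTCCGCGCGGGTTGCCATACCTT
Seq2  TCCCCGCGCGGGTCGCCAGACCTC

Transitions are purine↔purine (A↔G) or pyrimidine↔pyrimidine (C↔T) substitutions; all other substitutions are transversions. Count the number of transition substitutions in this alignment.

The sequences differ at positions 1 (A/T, transversion), 3 (T/C, transition), 14 (T/C, transition), 19 (T/G, transversion), 24 (T/C, transition).
Of the 5 differences, 3 transitions and 2 transversions, so the answer is 3.

3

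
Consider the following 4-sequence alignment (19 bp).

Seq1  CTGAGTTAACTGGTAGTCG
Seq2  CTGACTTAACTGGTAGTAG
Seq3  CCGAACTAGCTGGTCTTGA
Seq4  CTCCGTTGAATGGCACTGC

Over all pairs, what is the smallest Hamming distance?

Pairwise Hamming distances:
  Seq1 vs Seq2: 2
  Seq1 vs Seq3: 8
  Seq1 vs Seq4: 8
  Seq2 vs Seq3: 8
  Seq2 vs Seq4: 9
  Seq3 vs Seq4: 12
The smallest is 2, between Seq1 and Seq2.

2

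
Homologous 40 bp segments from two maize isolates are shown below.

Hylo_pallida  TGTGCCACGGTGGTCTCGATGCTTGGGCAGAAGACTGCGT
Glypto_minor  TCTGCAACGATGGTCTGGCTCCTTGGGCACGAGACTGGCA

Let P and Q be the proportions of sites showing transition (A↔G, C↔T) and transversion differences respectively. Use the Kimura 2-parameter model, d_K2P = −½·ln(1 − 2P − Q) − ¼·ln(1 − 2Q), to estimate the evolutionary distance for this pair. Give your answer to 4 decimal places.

Differing sites — 2:G/C (Tv); 6:C/A (Tv); 10:G/A (Ti); 17:C/G (Tv); 19:A/C (Tv); 21:G/C (Tv); 30:G/C (Tv); 31:A/G (Ti); 38:C/G (Tv); 39:G/C (Tv); 40:T/A (Tv).
Of the 11 differences, 2 transitions and 9 transversions over 40 sites: P = 2/40 = 0.050000, Q = 9/40 = 0.225000.
d = −0.5·ln(0.675000) − 0.25·ln(0.550000) = −0.5·(-0.393043) − 0.25·(-0.597837) = 0.3460.

0.3460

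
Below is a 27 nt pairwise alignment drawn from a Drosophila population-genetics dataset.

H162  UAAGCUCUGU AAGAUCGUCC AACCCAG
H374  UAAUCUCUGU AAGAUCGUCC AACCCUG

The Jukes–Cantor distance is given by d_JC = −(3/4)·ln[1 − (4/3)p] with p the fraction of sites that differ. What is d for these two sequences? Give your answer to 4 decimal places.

0.0780

Differing sites — 4:G/U; 26:A/U.
p = 2/27 = 0.074074.
d = −0.75 · ln(1 − (4/3)·0.074074) = −0.75 · ln(0.901235) = −0.75 · (-0.103989) = 0.0780.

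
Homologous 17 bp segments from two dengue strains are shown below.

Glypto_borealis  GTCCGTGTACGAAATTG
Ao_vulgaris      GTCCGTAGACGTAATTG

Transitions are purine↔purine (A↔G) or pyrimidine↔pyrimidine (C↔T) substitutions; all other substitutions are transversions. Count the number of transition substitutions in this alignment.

1

Mismatches occur at site 7 (G↔A, transition), site 8 (T↔G, transversion), site 12 (A↔T, transversion).
Of the 3 differences, 1 transition and 2 transversions, so the answer is 1.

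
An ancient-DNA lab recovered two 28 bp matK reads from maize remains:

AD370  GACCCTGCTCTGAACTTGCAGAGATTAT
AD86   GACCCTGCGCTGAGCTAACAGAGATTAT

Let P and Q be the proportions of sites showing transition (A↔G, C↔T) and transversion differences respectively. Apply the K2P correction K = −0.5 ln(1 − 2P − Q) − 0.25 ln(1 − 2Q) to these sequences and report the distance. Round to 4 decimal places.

The sequences differ at positions 9 (T/G, transversion), 14 (A/G, transition), 17 (T/A, transversion), 18 (G/A, transition).
Of the 4 differences, 2 transitions and 2 transversions over 28 sites: P = 2/28 = 0.071429, Q = 2/28 = 0.071429.
d = −0.5·ln(0.785713) − 0.25·ln(0.857142) = −0.5·(-0.241164) − 0.25·(-0.154152) = 0.1591.

0.1591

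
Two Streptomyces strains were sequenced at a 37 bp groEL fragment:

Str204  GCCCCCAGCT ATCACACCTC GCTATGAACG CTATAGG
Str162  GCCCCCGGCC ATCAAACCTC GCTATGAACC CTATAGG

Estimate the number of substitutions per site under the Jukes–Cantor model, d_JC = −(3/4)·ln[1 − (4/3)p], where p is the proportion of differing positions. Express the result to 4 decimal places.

0.1167

The sequences differ at positions 7 (A/G), 10 (T/C), 15 (C/A), 30 (G/C).
p = 4/37 = 0.108108.
d = −0.75 · ln(1 − (4/3)·0.108108) = −0.75 · ln(0.855856) = −0.75 · (-0.155653) = 0.1167.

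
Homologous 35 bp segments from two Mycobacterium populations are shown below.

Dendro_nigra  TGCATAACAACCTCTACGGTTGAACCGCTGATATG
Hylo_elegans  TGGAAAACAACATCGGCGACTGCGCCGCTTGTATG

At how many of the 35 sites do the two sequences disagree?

Mismatches occur at site 3 (C→G), site 5 (T→A), site 12 (C→A), site 15 (T→G), site 16 (A→G), site 19 (G→A), site 20 (T→C), site 23 (A→C), site 24 (A→G), site 30 (G→T), site 31 (A→G).
That gives 11 mismatches out of 35 aligned sites, so the Hamming distance is 11.

11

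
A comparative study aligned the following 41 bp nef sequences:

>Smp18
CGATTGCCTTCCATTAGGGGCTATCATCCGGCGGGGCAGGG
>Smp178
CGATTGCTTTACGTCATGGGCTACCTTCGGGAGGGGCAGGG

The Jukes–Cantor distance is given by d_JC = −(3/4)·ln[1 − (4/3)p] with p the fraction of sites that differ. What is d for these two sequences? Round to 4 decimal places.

Differing sites — 8:C/T; 11:C/A; 13:A/G; 15:T/C; 17:G/T; 24:T/C; 26:A/T; 29:C/G; 32:C/A.
p = 9/41 = 0.219512.
d = −0.75 · ln(1 − (4/3)·0.219512) = −0.75 · ln(0.707317) = −0.75 · (-0.346276) = 0.2597.

0.2597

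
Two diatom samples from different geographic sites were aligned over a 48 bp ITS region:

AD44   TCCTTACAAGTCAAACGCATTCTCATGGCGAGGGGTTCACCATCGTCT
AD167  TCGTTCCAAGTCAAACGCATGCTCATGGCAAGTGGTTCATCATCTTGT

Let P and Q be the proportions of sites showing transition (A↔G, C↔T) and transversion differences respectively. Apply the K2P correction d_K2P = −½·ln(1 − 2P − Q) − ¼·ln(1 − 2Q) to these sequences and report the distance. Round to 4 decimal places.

0.1887

The sequences differ at positions 3 (C/G, transversion), 6 (A/C, transversion), 21 (T/G, transversion), 30 (G/A, transition), 33 (G/T, transversion), 40 (C/T, transition), 45 (G/T, transversion), 47 (C/G, transversion).
Of the 8 differences, 2 transitions and 6 transversions over 48 sites: P = 2/48 = 0.041667, Q = 6/48 = 0.125000.
d = −0.5·ln(0.791666) − 0.25·ln(0.750000) = −0.5·(-0.233616) − 0.25·(-0.287682) = 0.1887.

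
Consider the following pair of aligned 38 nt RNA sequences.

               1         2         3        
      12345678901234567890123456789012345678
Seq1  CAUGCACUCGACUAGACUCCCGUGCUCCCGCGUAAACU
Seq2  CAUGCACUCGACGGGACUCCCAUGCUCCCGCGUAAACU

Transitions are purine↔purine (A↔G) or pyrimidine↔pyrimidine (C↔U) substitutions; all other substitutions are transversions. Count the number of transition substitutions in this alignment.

Differing sites — 13:U/G (Tv); 14:A/G (Ti); 22:G/A (Ti).
Of the 3 differences, 2 transitions and 1 transversion, so the answer is 2.

2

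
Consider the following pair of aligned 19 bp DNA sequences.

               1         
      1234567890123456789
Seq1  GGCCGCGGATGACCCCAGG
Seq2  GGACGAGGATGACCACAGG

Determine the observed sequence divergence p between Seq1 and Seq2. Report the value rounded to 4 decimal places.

0.1579

Differing sites — 3:C/A; 6:C/A; 15:C/A.
There are 3 differences over 19 sites, so p = 3/19 = 0.1579.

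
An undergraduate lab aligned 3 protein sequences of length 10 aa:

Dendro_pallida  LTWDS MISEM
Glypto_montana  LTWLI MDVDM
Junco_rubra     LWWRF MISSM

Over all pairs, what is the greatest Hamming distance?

6

Pairwise Hamming distances:
  Dendro_pallida vs Glypto_montana: 5
  Dendro_pallida vs Junco_rubra: 4
  Glypto_montana vs Junco_rubra: 6
The largest is 6, between Glypto_montana and Junco_rubra.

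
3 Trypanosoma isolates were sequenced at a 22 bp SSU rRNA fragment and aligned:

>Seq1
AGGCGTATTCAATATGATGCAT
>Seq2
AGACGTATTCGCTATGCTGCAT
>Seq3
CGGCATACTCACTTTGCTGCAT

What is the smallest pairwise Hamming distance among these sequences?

4

Pairwise Hamming distances:
  Seq1 vs Seq2: 4
  Seq1 vs Seq3: 6
  Seq2 vs Seq3: 6
The smallest is 4, between Seq1 and Seq2.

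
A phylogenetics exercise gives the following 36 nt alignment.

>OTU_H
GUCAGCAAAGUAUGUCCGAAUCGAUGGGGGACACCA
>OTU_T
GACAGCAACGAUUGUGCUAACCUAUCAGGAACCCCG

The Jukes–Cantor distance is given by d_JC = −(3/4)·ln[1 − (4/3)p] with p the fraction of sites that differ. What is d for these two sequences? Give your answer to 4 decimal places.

0.4926

Differing sites — 2:U/A; 9:A/C; 11:U/A; 12:A/U; 16:C/G; 18:G/U; 21:U/C; 23:G/U; 26:G/C; 27:G/A; 30:G/A; 33:A/C; 36:A/G.
p = 13/36 = 0.361111.
d = −0.75 · ln(1 − (4/3)·0.361111) = −0.75 · ln(0.518519) = −0.75 · (-0.656779) = 0.4926.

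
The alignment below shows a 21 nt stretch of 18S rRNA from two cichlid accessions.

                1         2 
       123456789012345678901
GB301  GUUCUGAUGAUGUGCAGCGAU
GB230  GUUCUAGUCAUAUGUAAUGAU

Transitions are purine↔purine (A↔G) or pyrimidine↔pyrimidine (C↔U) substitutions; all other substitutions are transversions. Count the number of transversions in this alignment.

1

The sequences differ at positions 6 (G/A, transition), 7 (A/G, transition), 9 (G/C, transversion), 12 (G/A, transition), 15 (C/U, transition), 17 (G/A, transition), 18 (C/U, transition).
Of the 7 differences, 6 transitions and 1 transversion, so the answer is 1.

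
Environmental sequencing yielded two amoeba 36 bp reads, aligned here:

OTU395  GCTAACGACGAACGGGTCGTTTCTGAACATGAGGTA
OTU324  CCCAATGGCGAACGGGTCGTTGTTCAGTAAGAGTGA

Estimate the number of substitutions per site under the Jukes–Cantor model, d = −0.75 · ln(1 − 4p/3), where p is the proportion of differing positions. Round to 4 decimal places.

0.4408

Differing sites — 1:G/C; 3:T/C; 6:C/T; 8:A/G; 22:T/G; 23:C/T; 25:G/C; 27:A/G; 28:C/T; 30:T/A; 34:G/T; 35:T/G.
p = 12/36 = 0.333333.
d = −0.75 · ln(1 − (4/3)·0.333333) = −0.75 · ln(0.555556) = −0.75 · (-0.587786) = 0.4408.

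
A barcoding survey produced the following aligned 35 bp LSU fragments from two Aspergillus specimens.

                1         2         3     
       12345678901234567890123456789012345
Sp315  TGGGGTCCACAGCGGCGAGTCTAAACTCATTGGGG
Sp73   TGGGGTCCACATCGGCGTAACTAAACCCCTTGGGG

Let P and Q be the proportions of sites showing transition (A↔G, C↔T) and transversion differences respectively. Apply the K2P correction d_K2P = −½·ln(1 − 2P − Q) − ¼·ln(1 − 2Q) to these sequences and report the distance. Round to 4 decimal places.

0.1946

The sequences differ at positions 12 (G/T, transversion), 18 (A/T, transversion), 19 (G/A, transition), 20 (T/A, transversion), 27 (T/C, transition), 29 (A/C, transversion).
Of the 6 differences, 2 transitions and 4 transversions over 35 sites: P = 2/35 = 0.057143, Q = 4/35 = 0.114286.
d = −0.5·ln(0.771428) − 0.25·ln(0.771428) = −0.5·(-0.259512) − 0.25·(-0.259512) = 0.1946.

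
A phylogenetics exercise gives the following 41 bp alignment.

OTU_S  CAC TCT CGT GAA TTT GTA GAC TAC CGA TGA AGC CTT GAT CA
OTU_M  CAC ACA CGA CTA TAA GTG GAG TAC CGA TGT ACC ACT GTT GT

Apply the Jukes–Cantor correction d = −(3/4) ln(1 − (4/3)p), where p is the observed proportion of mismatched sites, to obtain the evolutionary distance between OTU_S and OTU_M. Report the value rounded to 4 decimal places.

The sequences differ at positions 4 (T/A), 6 (T/A), 9 (T/A), 10 (G/C), 11 (A/T), 14 (T/A), 15 (T/A), 18 (A/G), 21 (C/G), 30 (A/T), 32 (G/C), 34 (C/A), 35 (T/C), 38 (A/T), 40 (C/G), 41 (A/T).
p = 16/41 = 0.390244.
d = −0.75 · ln(1 − (4/3)·0.390244) = −0.75 · ln(0.479675) = −0.75 · (-0.734646) = 0.5510.

0.5510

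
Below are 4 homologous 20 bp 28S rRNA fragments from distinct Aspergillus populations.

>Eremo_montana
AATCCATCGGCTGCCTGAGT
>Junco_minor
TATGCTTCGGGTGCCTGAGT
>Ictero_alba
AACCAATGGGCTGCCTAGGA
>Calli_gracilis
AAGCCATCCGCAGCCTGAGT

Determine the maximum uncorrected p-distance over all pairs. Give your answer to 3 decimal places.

0.500

Pairwise Hamming distances:
  Eremo_montana vs Junco_minor: 4
  Eremo_montana vs Ictero_alba: 6
  Eremo_montana vs Calli_gracilis: 3
  Junco_minor vs Ictero_alba: 10
  Junco_minor vs Calli_gracilis: 7
  Ictero_alba vs Calli_gracilis: 8
The largest is 10 mismatches, between Junco_minor and Ictero_alba; p = 10/20 = 0.500.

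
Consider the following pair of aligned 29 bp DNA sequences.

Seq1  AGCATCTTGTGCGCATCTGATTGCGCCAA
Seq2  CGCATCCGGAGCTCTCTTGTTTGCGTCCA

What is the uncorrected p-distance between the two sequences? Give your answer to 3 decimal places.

Differing sites — 1:A/C; 7:T/C; 8:T/G; 10:T/A; 13:G/T; 15:A/T; 16:T/C; 17:C/T; 20:A/T; 26:C/T; 28:A/C.
There are 11 differences over 29 sites, so p = 11/29 = 0.379.

0.379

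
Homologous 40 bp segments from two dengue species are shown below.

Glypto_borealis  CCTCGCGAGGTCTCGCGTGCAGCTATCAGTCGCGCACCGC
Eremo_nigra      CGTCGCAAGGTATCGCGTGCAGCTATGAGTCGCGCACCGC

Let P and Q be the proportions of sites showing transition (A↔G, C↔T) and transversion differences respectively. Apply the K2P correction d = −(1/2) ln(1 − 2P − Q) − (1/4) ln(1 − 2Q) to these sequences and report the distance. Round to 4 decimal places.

0.1074

The sequences differ at positions 2 (C/G, transversion), 7 (G/A, transition), 12 (C/A, transversion), 27 (C/G, transversion).
Of the 4 differences, 1 transition and 3 transversions over 40 sites: P = 1/40 = 0.025000, Q = 3/40 = 0.075000.
d = −0.5·ln(0.875000) − 0.25·ln(0.850000) = −0.5·(-0.133531) − 0.25·(-0.162519) = 0.1074.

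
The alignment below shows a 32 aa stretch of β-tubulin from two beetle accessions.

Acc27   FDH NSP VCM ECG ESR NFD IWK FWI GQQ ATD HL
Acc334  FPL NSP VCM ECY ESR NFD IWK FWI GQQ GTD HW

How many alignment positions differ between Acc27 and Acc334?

5

The sequences differ at positions 2 (D/P), 3 (H/L), 12 (G/Y), 28 (A/G), 32 (L/W).
That gives 5 mismatches out of 32 aligned sites, so the Hamming distance is 5.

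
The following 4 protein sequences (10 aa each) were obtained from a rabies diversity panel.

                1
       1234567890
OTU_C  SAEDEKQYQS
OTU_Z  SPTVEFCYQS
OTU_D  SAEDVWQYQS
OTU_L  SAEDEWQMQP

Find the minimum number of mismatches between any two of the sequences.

Pairwise Hamming distances:
  OTU_C vs OTU_Z: 5
  OTU_C vs OTU_D: 2
  OTU_C vs OTU_L: 3
  OTU_Z vs OTU_D: 6
  OTU_Z vs OTU_L: 7
  OTU_D vs OTU_L: 3
The smallest is 2, between OTU_C and OTU_D.

2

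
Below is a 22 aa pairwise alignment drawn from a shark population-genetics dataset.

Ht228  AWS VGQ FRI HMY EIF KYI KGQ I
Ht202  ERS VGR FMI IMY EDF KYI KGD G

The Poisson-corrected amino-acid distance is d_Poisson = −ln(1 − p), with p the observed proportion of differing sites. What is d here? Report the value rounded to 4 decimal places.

Differing sites — 1:A/E; 2:W/R; 6:Q/R; 8:R/M; 10:H/I; 14:I/D; 21:Q/D; 22:I/G.
p = 8/22 = 0.363636.
d = −ln(1 − 0.363636) = −ln(0.636364) = 0.4520.

0.4520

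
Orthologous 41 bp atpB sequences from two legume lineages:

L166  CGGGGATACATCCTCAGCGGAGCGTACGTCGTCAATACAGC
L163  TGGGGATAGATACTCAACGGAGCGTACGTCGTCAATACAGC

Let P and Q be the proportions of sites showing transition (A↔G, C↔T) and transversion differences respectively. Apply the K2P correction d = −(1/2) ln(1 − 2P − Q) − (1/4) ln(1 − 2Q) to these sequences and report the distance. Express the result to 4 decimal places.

0.1048

The sequences differ at positions 1 (C/T, transition), 9 (C/G, transversion), 12 (C/A, transversion), 17 (G/A, transition).
Of the 4 differences, 2 transitions and 2 transversions over 41 sites: P = 2/41 = 0.048780, Q = 2/41 = 0.048780.
d = −0.5·ln(0.853660) − 0.25·ln(0.902440) = −0.5·(-0.158222) − 0.25·(-0.102653) = 0.1048.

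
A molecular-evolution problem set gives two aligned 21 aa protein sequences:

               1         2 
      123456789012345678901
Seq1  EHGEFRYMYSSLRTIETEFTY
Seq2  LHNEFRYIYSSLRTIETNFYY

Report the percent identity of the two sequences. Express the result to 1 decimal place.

Mismatches occur at site 1 (E/L), site 3 (G/N), site 8 (M/I), site 18 (E/N), site 20 (T/Y).
16 of the 21 sites match, so the percent identity is 16/21 × 100 = 76.2%.

76.2%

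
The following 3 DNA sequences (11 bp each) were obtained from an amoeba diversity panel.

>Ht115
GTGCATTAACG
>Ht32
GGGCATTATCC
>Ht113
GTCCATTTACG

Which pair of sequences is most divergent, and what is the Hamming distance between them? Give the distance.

5

Pairwise Hamming distances:
  Ht115 vs Ht32: 3
  Ht115 vs Ht113: 2
  Ht32 vs Ht113: 5
The largest is 5, between Ht32 and Ht113.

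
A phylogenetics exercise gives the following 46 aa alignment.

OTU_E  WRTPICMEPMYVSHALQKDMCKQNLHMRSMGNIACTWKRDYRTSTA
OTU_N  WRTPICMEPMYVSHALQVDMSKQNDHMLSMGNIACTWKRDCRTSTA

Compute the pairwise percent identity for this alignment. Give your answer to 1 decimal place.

89.1%

The sequences differ at positions 18 (K/V), 21 (C/S), 25 (L/D), 28 (R/L), 41 (Y/C).
41 of the 46 sites match, so the percent identity is 41/46 × 100 = 89.1%.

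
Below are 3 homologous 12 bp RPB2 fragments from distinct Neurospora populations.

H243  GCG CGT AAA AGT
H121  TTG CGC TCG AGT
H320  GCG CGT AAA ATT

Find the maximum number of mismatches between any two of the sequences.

7

Pairwise Hamming distances:
  H243 vs H121: 6
  H243 vs H320: 1
  H121 vs H320: 7
The largest is 7, between H121 and H320.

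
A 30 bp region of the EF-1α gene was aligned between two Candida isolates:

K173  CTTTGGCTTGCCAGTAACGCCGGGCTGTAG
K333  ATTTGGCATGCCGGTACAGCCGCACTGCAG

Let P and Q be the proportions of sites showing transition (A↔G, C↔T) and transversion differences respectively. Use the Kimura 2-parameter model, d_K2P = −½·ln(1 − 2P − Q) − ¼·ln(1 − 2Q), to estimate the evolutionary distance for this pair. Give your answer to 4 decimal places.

0.3297

The sequences differ at positions 1 (C/A, transversion), 8 (T/A, transversion), 13 (A/G, transition), 17 (A/C, transversion), 18 (C/A, transversion), 23 (G/C, transversion), 24 (G/A, transition), 28 (T/C, transition).
Of the 8 differences, 3 transitions and 5 transversions over 30 sites: P = 3/30 = 0.100000, Q = 5/30 = 0.166667.
d = −0.5·ln(0.633333) − 0.25·ln(0.666666) = −0.5·(-0.456759) − 0.25·(-0.405466) = 0.3297.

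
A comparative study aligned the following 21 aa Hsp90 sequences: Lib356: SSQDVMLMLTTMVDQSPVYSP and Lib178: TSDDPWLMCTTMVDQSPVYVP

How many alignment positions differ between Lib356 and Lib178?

6

Differing sites — 1:S/T; 3:Q/D; 5:V/P; 6:M/W; 9:L/C; 20:S/V.
That gives 6 mismatches out of 21 aligned sites, so the Hamming distance is 6.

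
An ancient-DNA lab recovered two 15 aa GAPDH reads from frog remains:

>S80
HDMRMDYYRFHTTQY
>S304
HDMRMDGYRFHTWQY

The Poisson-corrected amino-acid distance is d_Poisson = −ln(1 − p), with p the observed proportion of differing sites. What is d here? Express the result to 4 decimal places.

0.1431

Mismatches occur at site 7 (Y→G), site 13 (T→W).
p = 2/15 = 0.133333.
d = −ln(1 − 0.133333) = −ln(0.866667) = 0.1431.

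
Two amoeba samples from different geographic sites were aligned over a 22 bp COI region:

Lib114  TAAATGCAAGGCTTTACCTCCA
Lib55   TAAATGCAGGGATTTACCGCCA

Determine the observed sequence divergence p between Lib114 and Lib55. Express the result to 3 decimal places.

Mismatches occur at site 9 (A→G), site 12 (C→A), site 19 (T→G).
There are 3 differences over 22 sites, so p = 3/22 = 0.136.

0.136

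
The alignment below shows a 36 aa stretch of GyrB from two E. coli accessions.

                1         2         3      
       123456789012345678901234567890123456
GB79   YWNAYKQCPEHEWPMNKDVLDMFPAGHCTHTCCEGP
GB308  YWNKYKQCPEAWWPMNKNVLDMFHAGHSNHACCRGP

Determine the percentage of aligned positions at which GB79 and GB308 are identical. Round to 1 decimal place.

The sequences differ at positions 4 (A/K), 11 (H/A), 12 (E/W), 18 (D/N), 24 (P/H), 28 (C/S), 29 (T/N), 31 (T/A), 34 (E/R).
27 of the 36 sites match, so the percent identity is 27/36 × 100 = 75.0%.

75.0%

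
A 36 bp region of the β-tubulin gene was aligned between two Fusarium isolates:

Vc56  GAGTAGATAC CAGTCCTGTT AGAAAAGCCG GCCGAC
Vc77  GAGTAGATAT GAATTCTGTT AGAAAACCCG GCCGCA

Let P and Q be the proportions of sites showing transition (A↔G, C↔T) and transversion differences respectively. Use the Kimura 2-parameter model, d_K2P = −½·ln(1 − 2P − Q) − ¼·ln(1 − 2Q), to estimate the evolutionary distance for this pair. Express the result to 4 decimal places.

The sequences differ at positions 10 (C/T, transition), 11 (C/G, transversion), 13 (G/A, transition), 15 (C/T, transition), 27 (G/C, transversion), 35 (A/C, transversion), 36 (C/A, transversion).
Of the 7 differences, 3 transitions and 4 transversions over 36 sites: P = 3/36 = 0.083333, Q = 4/36 = 0.111111.
d = −0.5·ln(0.722223) − 0.25·ln(0.777778) = −0.5·(-0.325421) − 0.25·(-0.251314) = 0.2255.

0.2255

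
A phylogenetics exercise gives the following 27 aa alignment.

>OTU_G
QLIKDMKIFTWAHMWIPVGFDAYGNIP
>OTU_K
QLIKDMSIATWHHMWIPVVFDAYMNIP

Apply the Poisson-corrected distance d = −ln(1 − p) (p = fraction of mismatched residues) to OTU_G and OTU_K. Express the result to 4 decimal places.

The sequences differ at positions 7 (K/S), 9 (F/A), 12 (A/H), 19 (G/V), 24 (G/M).
p = 5/27 = 0.185185.
d = −ln(1 − 0.185185) = −ln(0.814815) = 0.2048.

0.2048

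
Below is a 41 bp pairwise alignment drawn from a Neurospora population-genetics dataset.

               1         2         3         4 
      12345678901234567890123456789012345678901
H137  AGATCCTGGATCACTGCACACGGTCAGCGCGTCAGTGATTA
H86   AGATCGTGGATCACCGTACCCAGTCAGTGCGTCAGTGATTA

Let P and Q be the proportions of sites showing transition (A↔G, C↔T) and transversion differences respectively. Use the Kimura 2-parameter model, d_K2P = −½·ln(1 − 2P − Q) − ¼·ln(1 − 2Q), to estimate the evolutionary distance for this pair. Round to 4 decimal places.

0.1655

The sequences differ at positions 6 (C/G, transversion), 15 (T/C, transition), 17 (C/T, transition), 20 (A/C, transversion), 22 (G/A, transition), 28 (C/T, transition).
Of the 6 differences, 4 transitions and 2 transversions over 41 sites: P = 4/41 = 0.097561, Q = 2/41 = 0.048780.
d = −0.5·ln(0.756098) − 0.25·ln(0.902440) = −0.5·(-0.279584) − 0.25·(-0.102653) = 0.1655.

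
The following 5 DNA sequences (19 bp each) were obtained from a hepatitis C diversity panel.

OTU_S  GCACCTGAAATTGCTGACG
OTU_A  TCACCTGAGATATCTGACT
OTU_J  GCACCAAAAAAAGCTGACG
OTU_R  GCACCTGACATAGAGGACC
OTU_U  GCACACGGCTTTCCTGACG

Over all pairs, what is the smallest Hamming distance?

4

Pairwise Hamming distances:
  OTU_S vs OTU_A: 5
  OTU_S vs OTU_J: 4
  OTU_S vs OTU_R: 5
  OTU_S vs OTU_U: 6
  OTU_A vs OTU_J: 7
  OTU_A vs OTU_R: 6
  OTU_A vs OTU_U: 9
  OTU_J vs OTU_R: 7
  OTU_J vs OTU_U: 9
  OTU_R vs OTU_U: 9
The smallest is 4, between OTU_S and OTU_J.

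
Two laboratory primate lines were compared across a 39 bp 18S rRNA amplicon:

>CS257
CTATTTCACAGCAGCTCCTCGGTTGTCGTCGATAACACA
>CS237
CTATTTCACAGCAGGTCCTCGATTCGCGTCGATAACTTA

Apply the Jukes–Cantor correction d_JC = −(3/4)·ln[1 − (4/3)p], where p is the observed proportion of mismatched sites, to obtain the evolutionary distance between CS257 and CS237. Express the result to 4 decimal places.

0.1722

Mismatches occur at site 15 (C/G), site 22 (G/A), site 25 (G/C), site 26 (T/G), site 37 (A/T), site 38 (C/T).
p = 6/39 = 0.153846.
d = −0.75 · ln(1 − (4/3)·0.153846) = −0.75 · ln(0.794872) = −0.75 · (-0.229574) = 0.1722.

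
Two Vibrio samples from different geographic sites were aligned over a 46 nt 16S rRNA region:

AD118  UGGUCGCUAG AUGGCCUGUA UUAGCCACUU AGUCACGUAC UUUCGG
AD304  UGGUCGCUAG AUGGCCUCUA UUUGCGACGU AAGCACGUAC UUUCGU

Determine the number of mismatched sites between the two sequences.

Differing sites — 18:G/C; 23:A/U; 26:C/G; 29:U/G; 32:G/A; 33:U/G; 46:G/U.
That gives 7 mismatches out of 46 aligned sites, so the Hamming distance is 7.

7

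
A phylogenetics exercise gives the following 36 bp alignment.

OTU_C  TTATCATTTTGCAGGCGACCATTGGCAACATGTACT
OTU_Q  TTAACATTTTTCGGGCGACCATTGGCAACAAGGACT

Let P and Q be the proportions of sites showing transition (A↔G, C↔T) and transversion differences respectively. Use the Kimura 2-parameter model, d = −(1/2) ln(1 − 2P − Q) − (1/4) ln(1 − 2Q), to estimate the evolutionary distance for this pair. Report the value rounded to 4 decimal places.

Differing sites — 4:T/A (Tv); 11:G/T (Tv); 13:A/G (Ti); 31:T/A (Tv); 33:T/G (Tv).
Of the 5 differences, 1 transition and 4 transversions over 36 sites: P = 1/36 = 0.027778, Q = 4/36 = 0.111111.
d = −0.5·ln(0.833333) − 0.25·ln(0.777778) = −0.5·(-0.182322) − 0.25·(-0.251314) = 0.1540.

0.1540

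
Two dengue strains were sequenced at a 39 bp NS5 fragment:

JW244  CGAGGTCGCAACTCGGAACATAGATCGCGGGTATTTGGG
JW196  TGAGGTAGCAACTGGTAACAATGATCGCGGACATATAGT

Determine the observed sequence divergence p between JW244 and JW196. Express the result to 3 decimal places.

The sequences differ at positions 1 (C/T), 7 (C/A), 14 (C/G), 16 (G/T), 21 (T/A), 22 (A/T), 31 (G/A), 32 (T/C), 35 (T/A), 37 (G/A), 39 (G/T).
There are 11 differences over 39 sites, so p = 11/39 = 0.282.

0.282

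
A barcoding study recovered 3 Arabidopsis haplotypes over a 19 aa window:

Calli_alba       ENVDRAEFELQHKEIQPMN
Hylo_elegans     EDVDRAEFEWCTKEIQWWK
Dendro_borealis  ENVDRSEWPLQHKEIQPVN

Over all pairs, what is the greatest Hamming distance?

Pairwise Hamming distances:
  Calli_alba vs Hylo_elegans: 7
  Calli_alba vs Dendro_borealis: 4
  Hylo_elegans vs Dendro_borealis: 10
The largest is 10, between Hylo_elegans and Dendro_borealis.

10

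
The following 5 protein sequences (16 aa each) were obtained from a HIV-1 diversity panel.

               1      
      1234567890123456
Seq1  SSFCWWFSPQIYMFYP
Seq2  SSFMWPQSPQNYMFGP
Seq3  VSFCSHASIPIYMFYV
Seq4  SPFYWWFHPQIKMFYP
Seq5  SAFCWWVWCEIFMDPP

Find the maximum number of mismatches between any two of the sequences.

12

Pairwise Hamming distances:
  Seq1 vs Seq2: 5
  Seq1 vs Seq3: 7
  Seq1 vs Seq4: 4
  Seq1 vs Seq5: 8
  Seq2 vs Seq3: 10
  Seq2 vs Seq4: 8
  Seq2 vs Seq5: 11
  Seq3 vs Seq4: 11
  Seq3 vs Seq5: 12
  Seq4 vs Seq5: 9
The largest is 12, between Seq3 and Seq5.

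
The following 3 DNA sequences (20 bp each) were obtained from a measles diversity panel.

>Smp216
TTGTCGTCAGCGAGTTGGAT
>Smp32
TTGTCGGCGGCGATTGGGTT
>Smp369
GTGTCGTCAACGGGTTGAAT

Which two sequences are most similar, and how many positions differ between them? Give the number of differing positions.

4

Pairwise Hamming distances:
  Smp216 vs Smp32: 5
  Smp216 vs Smp369: 4
  Smp32 vs Smp369: 9
The smallest is 4, between Smp216 and Smp369.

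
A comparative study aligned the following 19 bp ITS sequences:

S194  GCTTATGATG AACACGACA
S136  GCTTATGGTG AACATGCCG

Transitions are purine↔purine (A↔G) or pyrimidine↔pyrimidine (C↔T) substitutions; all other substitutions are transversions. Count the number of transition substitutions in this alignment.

The sequences differ at positions 8 (A/G, transition), 15 (C/T, transition), 17 (A/C, transversion), 19 (A/G, transition).
Of the 4 differences, 3 transitions and 1 transversion, so the answer is 3.

3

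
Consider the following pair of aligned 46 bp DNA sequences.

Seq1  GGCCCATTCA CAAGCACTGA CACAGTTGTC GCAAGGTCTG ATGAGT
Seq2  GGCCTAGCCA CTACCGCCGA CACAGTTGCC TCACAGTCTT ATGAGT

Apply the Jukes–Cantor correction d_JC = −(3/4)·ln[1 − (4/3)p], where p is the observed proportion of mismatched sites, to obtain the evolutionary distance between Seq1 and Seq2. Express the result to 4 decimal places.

0.3206

The sequences differ at positions 5 (C/T), 7 (T/G), 8 (T/C), 12 (A/T), 14 (G/C), 16 (A/G), 18 (T/C), 29 (T/C), 31 (G/T), 34 (A/C), 35 (G/A), 40 (G/T).
p = 12/46 = 0.260870.
d = −0.75 · ln(1 − (4/3)·0.260870) = −0.75 · ln(0.652173) = −0.75 · (-0.427445) = 0.3206.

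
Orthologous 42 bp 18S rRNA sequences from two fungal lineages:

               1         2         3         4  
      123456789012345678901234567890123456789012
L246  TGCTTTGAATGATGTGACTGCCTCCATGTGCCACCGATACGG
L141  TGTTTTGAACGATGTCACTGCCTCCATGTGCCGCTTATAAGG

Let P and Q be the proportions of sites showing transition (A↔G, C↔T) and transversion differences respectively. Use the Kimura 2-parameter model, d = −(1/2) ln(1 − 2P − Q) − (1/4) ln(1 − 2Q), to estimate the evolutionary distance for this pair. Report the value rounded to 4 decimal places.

0.1904

Mismatches occur at site 3 (C/T, transition), site 10 (T/C, transition), site 16 (G/C, transversion), site 33 (A/G, transition), site 35 (C/T, transition), site 36 (G/T, transversion), site 40 (C/A, transversion).
Of the 7 differences, 4 transitions and 3 transversions over 42 sites: P = 4/42 = 0.095238, Q = 3/42 = 0.071429.
d = −0.5·ln(0.738095) − 0.25·ln(0.857142) = −0.5·(-0.303683) − 0.25·(-0.154152) = 0.1904.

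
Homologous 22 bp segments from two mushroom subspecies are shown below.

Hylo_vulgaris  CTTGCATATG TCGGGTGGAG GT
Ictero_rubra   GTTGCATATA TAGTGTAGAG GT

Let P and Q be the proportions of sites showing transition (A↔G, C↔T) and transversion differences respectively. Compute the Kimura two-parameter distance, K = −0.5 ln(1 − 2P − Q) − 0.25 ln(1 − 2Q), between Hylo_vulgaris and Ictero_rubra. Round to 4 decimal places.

0.2711

Mismatches occur at site 1 (C↔G, transversion), site 10 (G↔A, transition), site 12 (C↔A, transversion), site 14 (G↔T, transversion), site 17 (G↔A, transition).
Of the 5 differences, 2 transitions and 3 transversions over 22 sites: P = 2/22 = 0.090909, Q = 3/22 = 0.136364.
d = −0.5·ln(0.681818) − 0.25·ln(0.727272) = −0.5·(-0.382993) − 0.25·(-0.318455) = 0.2711.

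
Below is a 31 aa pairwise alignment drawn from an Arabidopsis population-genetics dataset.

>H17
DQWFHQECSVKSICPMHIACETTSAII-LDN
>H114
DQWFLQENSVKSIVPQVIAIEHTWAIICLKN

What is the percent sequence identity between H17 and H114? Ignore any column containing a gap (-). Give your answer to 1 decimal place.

Excluding the 1 gap column leaves 30 comparable sites.
Differing sites — 5:H/L; 8:C/N; 14:C/V; 16:M/Q; 17:H/V; 20:C/I; 22:T/H; 24:S/W; 30:D/K.
21 of the 30 comparable sites match, so the percent identity is 21/30 × 100 = 70.0%.

70.0%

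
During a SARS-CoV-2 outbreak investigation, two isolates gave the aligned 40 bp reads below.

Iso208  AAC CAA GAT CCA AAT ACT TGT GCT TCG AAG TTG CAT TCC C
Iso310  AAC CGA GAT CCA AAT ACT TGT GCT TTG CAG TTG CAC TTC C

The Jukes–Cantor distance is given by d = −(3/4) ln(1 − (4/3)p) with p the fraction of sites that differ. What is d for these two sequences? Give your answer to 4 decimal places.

The sequences differ at positions 5 (A/G), 26 (C/T), 28 (A/C), 36 (T/C), 38 (C/T).
p = 5/40 = 0.125000.
d = −0.75 · ln(1 − (4/3)·0.125000) = −0.75 · ln(0.833333) = −0.75 · (-0.182322) = 0.1367.

0.1367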